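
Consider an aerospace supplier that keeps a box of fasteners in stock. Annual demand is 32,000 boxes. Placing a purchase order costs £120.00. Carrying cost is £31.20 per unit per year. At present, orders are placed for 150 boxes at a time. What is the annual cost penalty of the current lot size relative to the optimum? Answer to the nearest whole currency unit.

EOQ = √(2DS/H) = √(2 × 32,000 × 120 / 31.2) ≈ 496.14.
Cost at Q* = (D/Q*)S + (Q*/2)H = √(2DSH) ≈ £15,479.53.
Cost at Q = 150: (32,000/150)×120 + (150/2)×31.2 = £25,600.00 + £2,340.00 = £27,940.00.
Excess = £27,940.00 − £15,479.53 = £12,460.47.

Extra cost ≈ £12,460 per year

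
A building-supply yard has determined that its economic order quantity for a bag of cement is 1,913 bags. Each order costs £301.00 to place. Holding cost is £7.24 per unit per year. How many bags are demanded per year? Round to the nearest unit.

Squaring Q* = √(2DS/H) gives Q*² = 2DS/H.
From Q* = √(2DS/H): D = Q*²H / (2S) = 1,913² × 7.24 / (2 × 301) = 44012.092.

D ≈ 44,012 bags per year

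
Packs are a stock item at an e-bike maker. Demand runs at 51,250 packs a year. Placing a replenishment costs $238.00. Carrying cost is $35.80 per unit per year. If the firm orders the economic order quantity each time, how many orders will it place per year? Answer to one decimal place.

EOQ = √(2DS/H) = √(2 × 51,250 × 238 / 35.8) ≈ 825.48.
Orders per year = D / Q* = 51,250 / 825.48 ≈ 62.085.

N ≈ 62.1 orders per year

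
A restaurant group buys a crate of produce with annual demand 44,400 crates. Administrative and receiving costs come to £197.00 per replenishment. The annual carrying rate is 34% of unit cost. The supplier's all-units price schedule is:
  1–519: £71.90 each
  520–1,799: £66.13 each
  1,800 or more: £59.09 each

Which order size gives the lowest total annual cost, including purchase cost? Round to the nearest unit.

Holding cost per unit per year at price C is H = 0.34·C.
Evaluate total cost at each tier's feasible EOQ or, if the EOQ is below the tier, at the tier's minimum quantity.
Tier 1 (£71.90): EOQ = 845.9 exceeds tier's upper bound 519, so this tier is dominated.
EOQ at £66.13 = 882.1 (feasible in tier 2): TC = 44,400×£66.13 + (44,400/882.1)×197 + (882.1/2)×0.34×£66.13 = £2,956,004.54.
EOQ at £59.09 = 933.1 < 1800, so use break Q=1800: TC = 44,400×£59.09 + (44,400/1800.0)×197 + (1800.0/2)×0.34×£59.09 = £2,646,536.87.
Lowest total cost is £2,646,536.87 at Q = 1800.0.

Q* ≈ 1,800 crates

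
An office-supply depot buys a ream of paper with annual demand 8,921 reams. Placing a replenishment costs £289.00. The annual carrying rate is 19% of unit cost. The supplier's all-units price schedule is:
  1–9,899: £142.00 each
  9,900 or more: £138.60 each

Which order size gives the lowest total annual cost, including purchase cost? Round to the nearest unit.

Holding cost per unit per year at price C is H = 0.19·C.
Candidates are each tier's EOQ (if it falls in that tier) and each price-break quantity.
EOQ at £142.00 = 437.2 (feasible in tier 1): TC = 8,921×£142.00 + (8,921/437.2)×289 + (437.2/2)×0.19×£142.00 = £1,278,576.83.
EOQ at £138.60 = 442.5 < 9900, so use break Q=9900: TC = 8,921×£138.60 + (8,921/9900.0)×289 + (9900.0/2)×0.19×£138.60 = £1,367,064.32.
Lowest total cost is £1,278,576.83 at Q = 437.2.

Q* ≈ 437 reams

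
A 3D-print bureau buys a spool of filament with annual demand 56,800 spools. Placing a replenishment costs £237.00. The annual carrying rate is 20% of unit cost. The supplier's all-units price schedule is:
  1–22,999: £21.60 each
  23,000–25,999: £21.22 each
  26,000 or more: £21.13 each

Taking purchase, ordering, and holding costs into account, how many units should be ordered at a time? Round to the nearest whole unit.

Q* ≈ 2,496 spools

Holding cost per unit per year at price C is H = 0.20·C.
For each price level, check whether its EOQ is feasible; otherwise the best quantity at that price is the breakpoint.
EOQ at £21.60 = 2496.4 (feasible in tier 1): TC = 56,800×£21.60 + (56,800/2496.4)×237 + (2496.4/2)×0.20×£21.60 = £1,237,664.63.
EOQ at £21.22 = 2518.7 < 23000, so use break Q=23000: TC = 56,800×£21.22 + (56,800/23000.0)×237 + (23000.0/2)×0.20×£21.22 = £1,254,687.29.
EOQ at £21.13 = 2524.1 < 26000, so use break Q=26000: TC = 56,800×£21.13 + (56,800/26000.0)×237 + (26000.0/2)×0.20×£21.13 = £1,255,639.75.
Lowest total cost is £1,237,664.63 at Q = 2496.4.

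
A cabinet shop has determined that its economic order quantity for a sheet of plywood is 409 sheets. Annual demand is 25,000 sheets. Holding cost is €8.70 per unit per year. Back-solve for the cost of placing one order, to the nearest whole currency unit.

S ≈ €29

The basic EOQ model gives Q* = √(2DS/H); rearrange for the unknown.
From Q* = √(2DS/H): S = Q*²H / (2D) = 409² × 8.7 / (2 × 25,000) = 29.1069.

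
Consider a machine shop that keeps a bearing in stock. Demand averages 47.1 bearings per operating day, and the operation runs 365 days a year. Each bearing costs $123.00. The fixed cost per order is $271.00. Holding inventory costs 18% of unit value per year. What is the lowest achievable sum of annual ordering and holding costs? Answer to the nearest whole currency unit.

Annual demand D = 47.1 × 365 = 17,191.5.
Holding cost H = 0.18 × $123.00 = $22.1400 per unit per year.
EOQ = √(2DS/H) = √(2 × 17,191.5 × 271 / 22.14) ≈ 648.74.
At the optimum the two cost components are equal, so total cost = 2·(Q*/2)H = Q*·H.
Minimum total = √(2DSH) = √(2 × 17,191.5 × 271 × 22.14) ≈ 14363.006.

TC* ≈ $14,363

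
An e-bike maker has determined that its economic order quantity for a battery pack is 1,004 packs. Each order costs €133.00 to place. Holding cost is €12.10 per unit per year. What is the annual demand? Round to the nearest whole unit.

Invert the EOQ relation Q*² = 2DS/H.
From Q* = √(2DS/H): D = Q*²H / (2S) = 1,004² × 12.1 / (2 × 133) = 45853.359.

D ≈ 45,853 packs per year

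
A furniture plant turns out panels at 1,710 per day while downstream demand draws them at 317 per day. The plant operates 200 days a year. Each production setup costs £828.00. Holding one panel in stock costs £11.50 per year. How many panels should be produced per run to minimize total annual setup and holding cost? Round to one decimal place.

Annual demand D = 317 × 200 = 63,400.
Production build-up factor (1 − d/p) = 1 − 317/1,710 = 0.8146.
Q* = √(2DS / (H(1 − d/p))) = √(2 × 63,400 × 828 / (11.5 × 0.8146)).
= √(104,990,400 / 9.3681) ≈ 3347.714.

Q* ≈ 3,347.7 panels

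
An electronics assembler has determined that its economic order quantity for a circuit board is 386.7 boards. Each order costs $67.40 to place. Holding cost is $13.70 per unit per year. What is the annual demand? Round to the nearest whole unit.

D ≈ 15,198 boards per year

The basic EOQ model gives Q* = √(2DS/H); rearrange for the unknown.
From Q* = √(2DS/H): D = Q*²H / (2S) = 386.7² × 13.7 / (2 × 67.4) = 15197.740.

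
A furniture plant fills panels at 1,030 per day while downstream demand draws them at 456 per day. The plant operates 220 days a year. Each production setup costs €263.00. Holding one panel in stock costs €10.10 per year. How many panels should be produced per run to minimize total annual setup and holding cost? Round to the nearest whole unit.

Q* ≈ 3,062 panels

Annual demand D = 456 × 220 = 100,320.
Production build-up factor (1 − d/p) = 1 − 456/1,030 = 0.5573.
Q* = √(2DS / (H(1 − d/p))) = √(2 × 100,320 × 263 / (10.1 × 0.5573)).
= √(52,768,320 / 5.6285) ≈ 3061.883.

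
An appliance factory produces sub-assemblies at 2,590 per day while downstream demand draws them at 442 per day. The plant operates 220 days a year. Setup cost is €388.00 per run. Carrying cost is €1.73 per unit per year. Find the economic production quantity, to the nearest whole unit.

Annual demand D = 442 × 220 = 97,240.
Production build-up factor (1 − d/p) = 1 − 442/2,590 = 0.8293.
Q* = √(2DS / (H(1 − d/p))) = √(2 × 97,240 × 388 / (1.73 × 0.8293)).
= √(75,458,240 / 1.4348) ≈ 7252.087.

Q* ≈ 7,252 sub-assemblies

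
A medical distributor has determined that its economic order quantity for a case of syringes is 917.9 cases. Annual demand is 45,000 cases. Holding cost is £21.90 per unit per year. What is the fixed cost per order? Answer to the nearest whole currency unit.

S ≈ £205

Invert the EOQ relation Q*² = 2DS/H.
From Q* = √(2DS/H): S = Q*²H / (2D) = 917.9² × 21.9 / (2 × 45,000) = 205.0182.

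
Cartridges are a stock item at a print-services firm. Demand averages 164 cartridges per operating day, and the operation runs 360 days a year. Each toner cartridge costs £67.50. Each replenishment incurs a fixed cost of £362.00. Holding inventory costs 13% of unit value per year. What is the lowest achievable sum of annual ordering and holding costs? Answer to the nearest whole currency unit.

TC* ≈ £19,367

Annual demand D = 164 × 360 = 59,040.
Holding cost H = 0.13 × £67.50 = £8.7750 per unit per year.
The optimal lot size = √(2DS/H) = √(2 × 59,040 × 362 / 8.775) ≈ 2207.08.
At the optimum the two cost components are equal, so total cost = 2·(Q*/2)H = Q*·H.
Minimum total = √(2DSH) = √(2 × 59,040 × 362 × 8.775) ≈ 19367.164.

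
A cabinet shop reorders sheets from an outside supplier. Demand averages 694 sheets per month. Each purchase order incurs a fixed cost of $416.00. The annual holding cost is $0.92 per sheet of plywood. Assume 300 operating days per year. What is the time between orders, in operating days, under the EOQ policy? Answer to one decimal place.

Annual demand D = 694 × 12 = 8,328.
The optimal lot size = √(2DS/H) = √(2 × 8,328 × 416 / 0.92) ≈ 2744.34.
Cycle time = Q*/D × 300 = 2744.34 / 8,328 × 300 ≈ 98.860 days.

T ≈ 98.9 days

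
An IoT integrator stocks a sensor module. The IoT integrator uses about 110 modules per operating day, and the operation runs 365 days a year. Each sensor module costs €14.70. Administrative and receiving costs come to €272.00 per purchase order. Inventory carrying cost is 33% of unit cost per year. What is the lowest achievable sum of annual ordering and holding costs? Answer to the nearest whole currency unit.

TC* ≈ €10,293

Annual demand D = 110 × 365 = 40,150.
Holding cost H = 0.33 × €14.70 = €4.8510 per unit per year.
EOQ = √(2DS/H) = √(2 × 40,150 × 272 / 4.851) ≈ 2121.91.
At the optimum the two cost components are equal, so total cost = 2·(Q*/2)H = Q*·H.
Minimum total = √(2DSH) = √(2 × 40,150 × 272 × 4.851) ≈ 10293.377.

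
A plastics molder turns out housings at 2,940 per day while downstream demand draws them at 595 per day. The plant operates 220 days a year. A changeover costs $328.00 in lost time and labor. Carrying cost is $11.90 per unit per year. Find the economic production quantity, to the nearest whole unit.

Annual demand D = 595 × 220 = 130,900.
Production build-up factor (1 − d/p) = 1 − 595/2,940 = 0.7976.
Q* = √(2DS / (H(1 − d/p))) = √(2 × 130,900 × 328 / (11.9 × 0.7976)).
= √(85,870,400 / 9.4917) ≈ 3007.811.

Q* ≈ 3,008 housings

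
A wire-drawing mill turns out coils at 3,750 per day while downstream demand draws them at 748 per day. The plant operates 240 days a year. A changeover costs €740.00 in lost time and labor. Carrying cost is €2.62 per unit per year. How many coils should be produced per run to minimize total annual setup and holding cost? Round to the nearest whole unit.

Q* ≈ 11,255 coils

Annual demand D = 748 × 240 = 179,520.
Production build-up factor (1 − d/p) = 1 − 748/3,750 = 0.8005.
Q* = √(2DS / (H(1 − d/p))) = √(2 × 179,520 × 740 / (2.62 × 0.8005)).
= √(265,689,600 / 2.0974) ≈ 11255.037.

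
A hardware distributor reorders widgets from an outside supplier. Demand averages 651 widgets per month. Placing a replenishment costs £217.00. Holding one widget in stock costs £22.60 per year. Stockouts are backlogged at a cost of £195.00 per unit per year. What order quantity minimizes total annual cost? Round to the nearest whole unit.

Q* ≈ 409 widgets

Annual demand D = 651 × 12 = 7,812.
With planned backorders, Q* = √(2DS/H) · √((H+B)/B).
√(2DS/H) = √(2 × 7,812 × 217 / 22.6) = 387.322.
√((H+B)/B) = √((22.6+195)/195) = 1.0564.
Q* ≈ 409.151.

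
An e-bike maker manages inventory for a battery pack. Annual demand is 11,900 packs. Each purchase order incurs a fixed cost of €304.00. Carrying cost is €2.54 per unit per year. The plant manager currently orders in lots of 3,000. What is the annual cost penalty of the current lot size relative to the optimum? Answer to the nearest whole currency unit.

EOQ = √(2DS/H) = √(2 × 11,900 × 304 / 2.54) ≈ 1687.75.
Cost at Q* = (D/Q*)S + (Q*/2)H = √(2DSH) ≈ €4,286.89.
Cost at Q = 3,000: (11,900/3,000)×304 + (3,000/2)×2.54 = €1,205.87 + €3,810.00 = €5,015.87.
Excess = €5,015.87 − €4,286.89 = €728.98.

Extra cost ≈ €729 per year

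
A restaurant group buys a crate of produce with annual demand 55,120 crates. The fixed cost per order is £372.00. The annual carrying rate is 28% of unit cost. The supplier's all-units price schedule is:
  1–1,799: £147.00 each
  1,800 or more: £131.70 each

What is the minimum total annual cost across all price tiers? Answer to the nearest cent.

Holding cost per unit per year at price C is H = 0.28·C.
For each price level, check whether its EOQ is feasible; otherwise the best quantity at that price is the breakpoint.
EOQ at £147.00 = 998.2 (feasible in tier 1): TC = 55,120×£147.00 + (55,120/998.2)×372 + (998.2/2)×0.28×£147.00 = £8,143,724.57.
EOQ at £131.70 = 1054.6 < 1800, so use break Q=1800: TC = 55,120×£131.70 + (55,120/1800.0)×372 + (1800.0/2)×0.28×£131.70 = £7,303,883.87.
Lowest total cost among the candidates is at Q = 1800.0.

TC* ≈ £7,303,883.87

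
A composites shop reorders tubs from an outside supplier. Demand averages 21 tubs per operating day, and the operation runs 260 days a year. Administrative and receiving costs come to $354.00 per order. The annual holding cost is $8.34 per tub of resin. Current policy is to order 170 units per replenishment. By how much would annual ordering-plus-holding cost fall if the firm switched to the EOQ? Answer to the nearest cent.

Extra cost ≈ $6,400.54 per year

Annual demand D = 21 × 260 = 5,460.
EOQ = √(2DS/H) = √(2 × 5,460 × 354 / 8.34) ≈ 680.82.
Cost at Q* = (D/Q*)S + (Q*/2)H = √(2DSH) ≈ $5,678.01.
Cost at Q = 170: (5,460/170)×354 + (170/2)×8.34 = $11,369.65 + $708.90 = $12,078.55.
Excess = $12,078.55 − $5,678.01 = $6,400.54.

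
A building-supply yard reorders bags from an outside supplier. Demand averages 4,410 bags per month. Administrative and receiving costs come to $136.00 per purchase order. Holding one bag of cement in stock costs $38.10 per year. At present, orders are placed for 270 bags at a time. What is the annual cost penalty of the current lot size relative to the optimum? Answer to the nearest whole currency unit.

Annual demand D = 4,410 × 12 = 52,920.
EOQ = √(2DS/H) = √(2 × 52,920 × 136 / 38.1) ≈ 614.66.
Cost at Q* = (D/Q*)S + (Q*/2)H = √(2DSH) ≈ $23,418.38.
Cost at Q = 270: (52,920/270)×136 + (270/2)×38.1 = $26,656.00 + $5,143.50 = $31,799.50.
Excess = $31,799.50 − $23,418.38 = $8,381.12.

Extra cost ≈ $8,381 per year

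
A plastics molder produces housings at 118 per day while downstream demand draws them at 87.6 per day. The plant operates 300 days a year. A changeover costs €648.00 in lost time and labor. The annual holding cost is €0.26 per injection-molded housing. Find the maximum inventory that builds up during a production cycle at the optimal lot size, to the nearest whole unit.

I_max ≈ 5,809 housings

Annual demand D = 87.6 × 300 = 26,280.
Production build-up factor (1 − d/p) = 1 − 87.6/118 = 0.2576.
Q* = √(2DS / (H(1 − d/p))) = √(2 × 26,280 × 648 / (0.26 × 0.2576)).
= √(34,058,880 / 0.067) ≈ 22549.282.
Maximum inventory = Q*(1 − d/p) = 22549.282 × 0.2576 ≈ 5809.307.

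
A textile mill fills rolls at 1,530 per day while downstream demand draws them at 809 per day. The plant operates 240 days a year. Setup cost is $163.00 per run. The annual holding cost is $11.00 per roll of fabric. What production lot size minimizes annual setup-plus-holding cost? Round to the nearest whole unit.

Q* ≈ 3,494 rolls

Annual demand D = 809 × 240 = 194,160.
Production build-up factor (1 − d/p) = 1 − 809/1,530 = 0.4712.
Q* = √(2DS / (H(1 − d/p))) = √(2 × 194,160 × 163 / (11 × 0.4712)).
= √(63,296,160 / 5.1837) ≈ 3494.382.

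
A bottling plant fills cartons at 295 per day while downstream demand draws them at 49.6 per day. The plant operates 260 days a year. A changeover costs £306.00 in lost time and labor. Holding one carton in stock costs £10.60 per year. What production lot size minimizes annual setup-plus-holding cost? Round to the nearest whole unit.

Q* ≈ 946 cartons

Annual demand D = 49.6 × 260 = 12,896.
Production build-up factor (1 − d/p) = 1 − 49.6/295 = 0.8319.
Q* = √(2DS / (H(1 − d/p))) = √(2 × 12,896 × 306 / (10.6 × 0.8319)).
= √(7,892,352 / 8.8178) ≈ 946.072.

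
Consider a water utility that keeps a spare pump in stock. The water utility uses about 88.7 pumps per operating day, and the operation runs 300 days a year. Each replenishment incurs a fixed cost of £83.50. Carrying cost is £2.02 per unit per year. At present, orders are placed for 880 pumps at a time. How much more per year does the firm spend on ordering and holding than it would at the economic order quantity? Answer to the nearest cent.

Annual demand D = 88.7 × 300 = 26,610.
EOQ = √(2DS/H) = √(2 × 26,610 × 83.5 / 2.02) ≈ 1483.22.
Cost at Q* = (D/Q*)S + (Q*/2)H = √(2DSH) ≈ £2,996.10.
Cost at Q = 880: (26,610/880)×83.5 + (880/2)×2.02 = £2,524.93 + £888.80 = £3,413.73.
Excess = £3,413.73 − £2,996.10 = £417.63.

Extra cost ≈ £417.63 per year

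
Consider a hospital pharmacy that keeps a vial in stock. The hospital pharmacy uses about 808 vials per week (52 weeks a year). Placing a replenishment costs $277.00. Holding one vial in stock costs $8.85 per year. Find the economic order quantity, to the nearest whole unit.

Q* ≈ 1,622 vials

Annual demand D = 808 × 52 = 42,016.
EOQ = √(2DS / H) = √(2 × 42,016 × 277 / 8.85).
= √(23,276,864 / 8.85) = √2,630,154.1243 ≈ 1621.775.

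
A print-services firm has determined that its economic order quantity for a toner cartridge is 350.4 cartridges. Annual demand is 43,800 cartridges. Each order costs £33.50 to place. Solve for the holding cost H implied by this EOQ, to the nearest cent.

H ≈ £23.90

The basic EOQ model gives Q* = √(2DS/H); rearrange for the unknown.
From Q* = √(2DS/H): H = 2DS / Q*² = 2 × 43,800 × 33.5 / 350.4² = 23.9013.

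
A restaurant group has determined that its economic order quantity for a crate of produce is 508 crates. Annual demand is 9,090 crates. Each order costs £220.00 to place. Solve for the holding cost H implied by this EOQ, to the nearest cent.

H ≈ £15.50

The basic EOQ model gives Q* = √(2DS/H); rearrange for the unknown.
From Q* = √(2DS/H): H = 2DS / Q*² = 2 × 9,090 × 220 / 508² = 15.4985.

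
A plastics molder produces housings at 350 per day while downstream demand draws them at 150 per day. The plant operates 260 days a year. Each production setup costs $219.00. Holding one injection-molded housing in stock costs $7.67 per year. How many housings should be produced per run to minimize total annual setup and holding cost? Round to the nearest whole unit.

Q* ≈ 1,974 housings

Annual demand D = 150 × 260 = 39,000.
Production build-up factor (1 − d/p) = 1 − 150/350 = 0.5714.
Q* = √(2DS / (H(1 − d/p))) = √(2 × 39,000 × 219 / (7.67 × 0.5714)).
= √(17,082,000 / 4.3829) ≈ 1974.198.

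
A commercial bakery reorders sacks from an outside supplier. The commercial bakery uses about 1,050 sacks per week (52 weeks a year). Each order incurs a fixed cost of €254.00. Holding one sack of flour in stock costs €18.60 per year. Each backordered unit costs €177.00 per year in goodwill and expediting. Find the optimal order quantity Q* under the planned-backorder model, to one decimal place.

Q* ≈ 1,283.7 sacks

Annual demand D = 1,050 × 52 = 54,600.
With planned backorders, Q* = √(2DS/H) · √((H+B)/B).
√(2DS/H) = √(2 × 54,600 × 254 / 18.6) = 1221.158.
√((H+B)/B) = √((18.6+177)/177) = 1.0512.
Q* ≈ 1283.718.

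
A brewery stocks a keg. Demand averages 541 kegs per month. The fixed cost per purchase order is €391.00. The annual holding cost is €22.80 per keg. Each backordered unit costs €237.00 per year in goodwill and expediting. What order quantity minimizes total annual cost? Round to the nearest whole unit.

Q* ≈ 494 kegs

Annual demand D = 541 × 12 = 6,492.
With planned backorders, Q* = √(2DS/H) · √((H+B)/B).
√(2DS/H) = √(2 × 6,492 × 391 / 22.8) = 471.873.
√((H+B)/B) = √((22.8+237)/237) = 1.0470.
Q* ≈ 494.050.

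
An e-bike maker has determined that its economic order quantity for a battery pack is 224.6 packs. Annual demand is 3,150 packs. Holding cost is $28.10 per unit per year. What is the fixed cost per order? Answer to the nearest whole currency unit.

The basic EOQ model gives Q* = √(2DS/H); rearrange for the unknown.
From Q* = √(2DS/H): S = Q*²H / (2D) = 224.6² × 28.1 / (2 × 3,150) = 225.0014.

S ≈ $225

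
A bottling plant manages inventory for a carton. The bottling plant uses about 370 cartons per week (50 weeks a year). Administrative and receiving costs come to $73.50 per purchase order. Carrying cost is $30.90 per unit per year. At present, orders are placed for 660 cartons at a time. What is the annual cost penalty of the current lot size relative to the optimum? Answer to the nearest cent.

Extra cost ≈ $3,090.30 per year

Annual demand D = 370 × 50 = 18,500.
EOQ = √(2DS/H) = √(2 × 18,500 × 73.5 / 30.9) ≈ 296.66.
Cost at Q* = (D/Q*)S + (Q*/2)H = √(2DSH) ≈ $9,166.93.
Cost at Q = 660: (18,500/660)×73.5 + (660/2)×30.9 = $2,060.23 + $10,197.00 = $12,257.23.
Excess = $12,257.23 − $9,166.93 = $3,090.30.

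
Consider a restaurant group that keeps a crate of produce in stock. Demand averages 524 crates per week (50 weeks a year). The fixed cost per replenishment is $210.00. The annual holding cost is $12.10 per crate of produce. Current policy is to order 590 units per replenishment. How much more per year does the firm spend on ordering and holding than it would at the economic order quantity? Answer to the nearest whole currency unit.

Extra cost ≈ $1,356 per year

Annual demand D = 524 × 50 = 26,200.
EOQ = √(2DS/H) = √(2 × 26,200 × 210 / 12.1) ≈ 953.64.
Cost at Q* = (D/Q*)S + (Q*/2)H = √(2DSH) ≈ $11,538.99.
Cost at Q = 590: (26,200/590)×210 + (590/2)×12.1 = $9,325.42 + $3,569.50 = $12,894.92.
Excess = $12,894.92 − $11,538.99 = $1,355.93.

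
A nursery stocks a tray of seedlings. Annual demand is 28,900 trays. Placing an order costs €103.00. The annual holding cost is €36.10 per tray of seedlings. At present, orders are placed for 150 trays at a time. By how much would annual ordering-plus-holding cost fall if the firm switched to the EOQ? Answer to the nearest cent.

Extra cost ≈ €7,892.09 per year

EOQ = √(2DS/H) = √(2 × 28,900 × 103 / 36.1) ≈ 406.10.
Cost at Q* = (D/Q*)S + (Q*/2)H = √(2DSH) ≈ €14,660.07.
Cost at Q = 150: (28,900/150)×103 + (150/2)×36.1 = €19,844.67 + €2,707.50 = €22,552.17.
Excess = €22,552.17 − €14,660.07 = €7,892.09.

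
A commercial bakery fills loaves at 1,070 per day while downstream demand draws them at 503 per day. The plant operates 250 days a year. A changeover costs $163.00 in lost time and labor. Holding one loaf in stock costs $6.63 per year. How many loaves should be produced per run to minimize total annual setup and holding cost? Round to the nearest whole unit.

Q* ≈ 3,416 loaves

Annual demand D = 503 × 250 = 125,750.
Production build-up factor (1 − d/p) = 1 − 503/1,070 = 0.5299.
Q* = √(2DS / (H(1 − d/p))) = √(2 × 125,750 × 163 / (6.63 × 0.5299)).
= √(40,994,500 / 3.5133) ≈ 3415.910.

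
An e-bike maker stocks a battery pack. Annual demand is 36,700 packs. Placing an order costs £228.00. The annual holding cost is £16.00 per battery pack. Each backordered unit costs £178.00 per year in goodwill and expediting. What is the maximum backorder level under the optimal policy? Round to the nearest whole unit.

S* ≈ 88 packs

With planned backorders, Q* = √(2DS/H) · √((H+B)/B).
√(2DS/H) = √(2 × 36,700 × 228 / 16) = 1022.717.
√((H+B)/B) = √((16+178)/178) = 1.0440.
Q* ≈ 1067.693.
S* = Q* · H/(H+B) = 1067.693 × 16/194 ≈ 88.057.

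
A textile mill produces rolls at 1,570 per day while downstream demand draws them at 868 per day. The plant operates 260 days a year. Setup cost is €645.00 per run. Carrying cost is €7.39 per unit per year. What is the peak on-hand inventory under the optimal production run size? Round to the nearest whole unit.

Annual demand D = 868 × 260 = 225,680.
Production build-up factor (1 − d/p) = 1 − 868/1,570 = 0.4471.
Q* = √(2DS / (H(1 − d/p))) = √(2 × 225,680 × 645 / (7.39 × 0.4471)).
= √(291,127,200 / 3.3043) ≈ 9386.430.
Maximum inventory = Q*(1 − d/p) = 9386.430 × 0.4471 ≈ 4196.990.

I_max ≈ 4,197 rolls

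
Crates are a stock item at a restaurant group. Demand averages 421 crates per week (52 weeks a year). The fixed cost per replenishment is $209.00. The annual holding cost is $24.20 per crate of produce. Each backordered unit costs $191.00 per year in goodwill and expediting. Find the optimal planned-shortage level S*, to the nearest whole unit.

Annual demand D = 421 × 52 = 21,892.
With planned backorders, Q* = √(2DS/H) · √((H+B)/B).
√(2DS/H) = √(2 × 21,892 × 209 / 24.2) = 614.926.
√((H+B)/B) = √((24.2+191)/191) = 1.0615.
Q* ≈ 652.721.
S* = Q* · H/(H+B) = 652.721 × 24.2/215.2 ≈ 73.401.

S* ≈ 73 crates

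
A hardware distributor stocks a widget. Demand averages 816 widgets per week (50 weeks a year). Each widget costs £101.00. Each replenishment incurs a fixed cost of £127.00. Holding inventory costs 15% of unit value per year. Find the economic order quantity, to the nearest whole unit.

Annual demand D = 816 × 50 = 40,800.
Holding cost H = 0.15 × £101.00 = £15.1500 per unit per year.
EOQ = √(2DS / H) = √(2 × 40,800 × 127 / 15.15).
= √(10,363,200 / 15.15) = √684,039.604 ≈ 827.067.

Q* ≈ 827 widgets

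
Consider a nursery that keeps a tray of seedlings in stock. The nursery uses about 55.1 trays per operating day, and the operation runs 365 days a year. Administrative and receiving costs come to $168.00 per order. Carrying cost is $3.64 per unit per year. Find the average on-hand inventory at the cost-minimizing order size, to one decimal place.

Average inventory ≈ 681.3 trays

Annual demand D = 55.1 × 365 = 20,111.5.
The optimal lot size = √(2DS/H) = √(2 × 20,111.5 × 168 / 3.64) ≈ 1362.51.
Average inventory = Q*/2 ≈ 1362.51 / 2 = 681.257.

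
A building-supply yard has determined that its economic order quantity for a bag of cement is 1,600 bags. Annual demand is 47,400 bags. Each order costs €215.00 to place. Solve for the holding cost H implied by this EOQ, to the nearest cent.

H ≈ €7.96

The basic EOQ model gives Q* = √(2DS/H); rearrange for the unknown.
From Q* = √(2DS/H): H = 2DS / Q*² = 2 × 47,400 × 215 / 1,600² = 7.9617.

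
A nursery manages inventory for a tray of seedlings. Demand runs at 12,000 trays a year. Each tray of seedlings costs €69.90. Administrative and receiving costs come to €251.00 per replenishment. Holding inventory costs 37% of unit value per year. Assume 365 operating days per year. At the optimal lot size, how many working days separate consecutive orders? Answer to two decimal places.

T ≈ 14.68 days

Holding cost H = 0.37 × €69.90 = €25.8630 per unit per year.
Q* = √(2DS/H) = √(2 × 12,000 × 251 / 25.863) ≈ 482.62.
Cycle time = Q*/D × 365 = 482.62 / 12,000 × 365 ≈ 14.680 days.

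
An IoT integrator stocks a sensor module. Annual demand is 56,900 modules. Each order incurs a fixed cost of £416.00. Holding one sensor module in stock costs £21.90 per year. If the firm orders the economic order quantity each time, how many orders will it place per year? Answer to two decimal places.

Q* = √(2DS/H) = √(2 × 56,900 × 416 / 21.9) ≈ 1470.27.
Orders per year = D / Q* = 56,900 / 1470.27 ≈ 38.700.

N ≈ 38.70 orders per year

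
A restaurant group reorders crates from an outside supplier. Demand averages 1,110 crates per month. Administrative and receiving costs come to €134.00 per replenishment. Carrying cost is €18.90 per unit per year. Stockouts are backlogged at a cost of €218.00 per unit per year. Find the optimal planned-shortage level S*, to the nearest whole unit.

Annual demand D = 1,110 × 12 = 13,320.
With planned backorders, Q* = √(2DS/H) · √((H+B)/B).
√(2DS/H) = √(2 × 13,320 × 134 / 18.9) = 434.599.
√((H+B)/B) = √((18.9+218)/218) = 1.0424.
Q* ≈ 453.047.
S* = Q* · H/(H+B) = 453.047 × 18.9/236.9 ≈ 36.144.

S* ≈ 36 crates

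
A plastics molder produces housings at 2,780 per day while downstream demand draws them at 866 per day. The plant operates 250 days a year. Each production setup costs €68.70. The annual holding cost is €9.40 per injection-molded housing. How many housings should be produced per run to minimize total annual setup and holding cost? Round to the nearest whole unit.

Q* ≈ 2,144 housings

Annual demand D = 866 × 250 = 216,500.
Production build-up factor (1 − d/p) = 1 − 866/2,780 = 0.6885.
Q* = √(2DS / (H(1 − d/p))) = √(2 × 216,500 × 68.7 / (9.4 × 0.6885)).
= √(29,747,100 / 6.4718) ≈ 2143.926.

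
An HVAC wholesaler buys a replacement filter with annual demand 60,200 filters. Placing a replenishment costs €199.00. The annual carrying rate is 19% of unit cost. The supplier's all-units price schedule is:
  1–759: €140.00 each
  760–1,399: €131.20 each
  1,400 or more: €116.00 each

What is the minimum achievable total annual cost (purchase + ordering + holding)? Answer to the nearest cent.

TC* ≈ €7,007,185.00

Holding cost per unit per year at price C is H = 0.19·C.
For each price level, check whether its EOQ is feasible; otherwise the best quantity at that price is the breakpoint.
Tier 1 (€140.00): EOQ = 949.1 exceeds tier's upper bound 759, so this tier is dominated.
EOQ at €131.20 = 980.4 (feasible in tier 2): TC = 60,200×€131.20 + (60,200/980.4)×199 + (980.4/2)×0.19×€131.20 = €7,922,679.00.
EOQ at €116.00 = 1042.6 < 1400, so use break Q=1400: TC = 60,200×€116.00 + (60,200/1400.0)×199 + (1400.0/2)×0.19×€116.00 = €7,007,185.00.
Lowest total cost among the candidates is at Q = 1400.0.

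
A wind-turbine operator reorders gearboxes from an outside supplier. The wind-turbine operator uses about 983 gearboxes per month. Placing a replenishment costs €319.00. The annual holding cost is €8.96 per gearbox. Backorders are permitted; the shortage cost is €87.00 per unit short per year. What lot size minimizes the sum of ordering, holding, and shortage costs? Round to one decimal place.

Annual demand D = 983 × 12 = 11,796.
With planned backorders, Q* = √(2DS/H) · √((H+B)/B).
√(2DS/H) = √(2 × 11,796 × 319 / 8.96) = 916.482.
√((H+B)/B) = √((8.96+87)/87) = 1.0502.
Q* ≈ 962.519.

Q* ≈ 962.5 gearboxes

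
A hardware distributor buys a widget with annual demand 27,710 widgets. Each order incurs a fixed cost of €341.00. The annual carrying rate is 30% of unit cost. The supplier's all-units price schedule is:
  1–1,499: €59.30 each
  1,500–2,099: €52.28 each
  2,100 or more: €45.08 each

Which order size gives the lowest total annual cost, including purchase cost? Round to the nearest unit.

Q* ≈ 2,100 widgets

Holding cost per unit per year at price C is H = 0.30·C.
Candidates are each tier's EOQ (if it falls in that tier) and each price-break quantity.
EOQ at €59.30 = 1030.7 (feasible in tier 1): TC = 27,710×€59.30 + (27,710/1030.7)×341 + (1030.7/2)×0.30×€59.30 = €1,661,538.74.
EOQ at €52.28 = 1097.7 < 1500, so use break Q=1500: TC = 27,710×€52.28 + (27,710/1500.0)×341 + (1500.0/2)×0.30×€52.28 = €1,466,741.21.
EOQ at €45.08 = 1182.1 < 2100, so use break Q=2100: TC = 27,710×€45.08 + (27,710/2100.0)×341 + (2100.0/2)×0.30×€45.08 = €1,267,866.58.
Lowest total cost is €1,267,866.58 at Q = 2100.0.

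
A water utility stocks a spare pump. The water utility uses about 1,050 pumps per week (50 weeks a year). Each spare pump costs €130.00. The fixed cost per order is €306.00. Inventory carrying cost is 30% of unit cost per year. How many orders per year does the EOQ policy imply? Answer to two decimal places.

N ≈ 57.84 orders per year

Annual demand D = 1,050 × 50 = 52,500.
Holding cost H = 0.30 × €130.00 = €39.0000 per unit per year.
Q* = √(2DS/H) = √(2 × 52,500 × 306 / 39) ≈ 907.66.
Orders per year = D / Q* = 52,500 / 907.66 ≈ 57.841.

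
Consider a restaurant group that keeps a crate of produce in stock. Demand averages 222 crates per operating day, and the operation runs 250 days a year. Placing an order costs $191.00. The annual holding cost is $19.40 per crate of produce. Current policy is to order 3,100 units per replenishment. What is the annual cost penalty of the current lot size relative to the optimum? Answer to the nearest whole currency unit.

Annual demand D = 222 × 250 = 55,500.
EOQ = √(2DS/H) = √(2 × 55,500 × 191 / 19.4) ≈ 1045.39.
Cost at Q* = (D/Q*)S + (Q*/2)H = √(2DSH) ≈ $20,280.52.
Cost at Q = 3,100: (55,500/3,100)×191 + (3,100/2)×19.4 = $3,419.52 + $30,070.00 = $33,489.52.
Excess = $33,489.52 − $20,280.52 = $13,209.00.

Extra cost ≈ $13,209 per year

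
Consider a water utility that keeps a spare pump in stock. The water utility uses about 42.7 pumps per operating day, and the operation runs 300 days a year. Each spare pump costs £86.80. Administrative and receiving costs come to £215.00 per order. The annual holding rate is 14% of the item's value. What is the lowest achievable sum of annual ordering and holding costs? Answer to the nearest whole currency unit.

TC* ≈ £8,181

Annual demand D = 42.7 × 300 = 12,810.
Holding cost H = 0.14 × £86.80 = £12.1520 per unit per year.
EOQ = √(2DS/H) = √(2 × 12,810 × 215 / 12.152) ≈ 673.26.
At the optimum the two cost components are equal, so total cost = 2·(Q*/2)H = Q*·H.
Minimum total = √(2DSH) = √(2 × 12,810 × 215 × 12.152) ≈ 8181.495.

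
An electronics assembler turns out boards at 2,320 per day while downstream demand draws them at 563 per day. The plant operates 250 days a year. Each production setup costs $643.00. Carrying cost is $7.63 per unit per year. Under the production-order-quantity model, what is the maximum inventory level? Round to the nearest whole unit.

I_max ≈ 4,239 boards

Annual demand D = 563 × 250 = 140,750.
Production build-up factor (1 − d/p) = 1 − 563/2,320 = 0.7573.
Q* = √(2DS / (H(1 − d/p))) = √(2 × 140,750 × 643 / (7.63 × 0.7573)).
= √(181,004,500 / 5.7784) ≈ 5596.810.
Maximum inventory = Q*(1 − d/p) = 5596.810 × 0.7573 ≈ 4238.618.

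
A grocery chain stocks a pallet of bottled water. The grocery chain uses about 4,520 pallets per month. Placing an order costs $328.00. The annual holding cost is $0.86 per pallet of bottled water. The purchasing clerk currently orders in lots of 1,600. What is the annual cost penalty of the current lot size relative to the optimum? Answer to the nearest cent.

Annual demand D = 4,520 × 12 = 54,240.
EOQ = √(2DS/H) = √(2 × 54,240 × 328 / 0.86) ≈ 6432.24.
Cost at Q* = (D/Q*)S + (Q*/2)H = √(2DSH) ≈ $5,531.73.
Cost at Q = 1,600: (54,240/1,600)×328 + (1,600/2)×0.86 = $11,119.20 + $688.00 = $11,807.20.
Excess = $11,807.20 − $5,531.73 = $6,275.47.

Extra cost ≈ $6,275.47 per year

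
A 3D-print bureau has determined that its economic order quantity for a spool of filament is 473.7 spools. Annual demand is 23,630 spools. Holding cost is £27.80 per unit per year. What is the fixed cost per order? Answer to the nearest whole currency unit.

S ≈ £132

The basic EOQ model gives Q* = √(2DS/H); rearrange for the unknown.
From Q* = √(2DS/H): S = Q*²H / (2D) = 473.7² × 27.8 / (2 × 23,630) = 131.9951.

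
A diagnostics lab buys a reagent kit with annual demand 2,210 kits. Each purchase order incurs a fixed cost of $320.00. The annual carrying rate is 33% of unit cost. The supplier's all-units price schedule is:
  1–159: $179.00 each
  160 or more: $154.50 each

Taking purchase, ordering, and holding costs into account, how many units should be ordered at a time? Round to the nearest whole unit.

Q* ≈ 167 kits

Holding cost per unit per year at price C is H = 0.33·C.
For each price level, check whether its EOQ is feasible; otherwise the best quantity at that price is the breakpoint.
EOQ at $179.00 = 154.7 (feasible in tier 1): TC = 2,210×$179.00 + (2,210/154.7)×320 + (154.7/2)×0.33×$179.00 = $404,730.49.
EOQ at $154.50 = 166.6 (feasible in tier 2): TC = 2,210×$154.50 + (2,210/166.6)×320 + (166.6/2)×0.33×$154.50 = $349,936.95.
Lowest total cost is $349,936.95 at Q = 166.6.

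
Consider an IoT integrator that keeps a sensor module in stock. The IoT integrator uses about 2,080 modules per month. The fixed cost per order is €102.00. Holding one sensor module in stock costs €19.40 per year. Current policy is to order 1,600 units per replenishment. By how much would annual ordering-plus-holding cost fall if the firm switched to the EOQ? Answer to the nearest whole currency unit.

Annual demand D = 2,080 × 12 = 24,960.
EOQ = √(2DS/H) = √(2 × 24,960 × 102 / 19.4) ≈ 512.31.
Cost at Q* = (D/Q*)S + (Q*/2)H = √(2DSH) ≈ €9,938.90.
Cost at Q = 1,600: (24,960/1,600)×102 + (1,600/2)×19.4 = €1,591.20 + €15,520.00 = €17,111.20.
Excess = €17,111.20 − €9,938.90 = €7,172.30.

Extra cost ≈ €7,172 per year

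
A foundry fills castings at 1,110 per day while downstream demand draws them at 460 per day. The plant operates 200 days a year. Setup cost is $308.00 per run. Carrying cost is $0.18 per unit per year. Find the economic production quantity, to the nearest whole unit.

Q* ≈ 23,187 castings

Annual demand D = 460 × 200 = 92,000.
Production build-up factor (1 − d/p) = 1 − 460/1,110 = 0.5856.
Q* = √(2DS / (H(1 − d/p))) = √(2 × 92,000 × 308 / (0.18 × 0.5856)).
= √(56,672,000 / 0.1054) ≈ 23187.441.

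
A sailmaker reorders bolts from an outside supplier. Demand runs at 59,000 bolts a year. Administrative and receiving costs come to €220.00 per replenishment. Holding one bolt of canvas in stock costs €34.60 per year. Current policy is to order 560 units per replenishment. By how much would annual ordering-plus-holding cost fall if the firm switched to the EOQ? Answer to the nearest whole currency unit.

Extra cost ≈ €2,896 per year

EOQ = √(2DS/H) = √(2 × 59,000 × 220 / 34.6) ≈ 866.19.
Cost at Q* = (D/Q*)S + (Q*/2)H = √(2DSH) ≈ €29,970.25.
Cost at Q = 560: (59,000/560)×220 + (560/2)×34.6 = €23,178.57 + €9,688.00 = €32,866.57.
Excess = €32,866.57 − €29,970.25 = €2,896.32.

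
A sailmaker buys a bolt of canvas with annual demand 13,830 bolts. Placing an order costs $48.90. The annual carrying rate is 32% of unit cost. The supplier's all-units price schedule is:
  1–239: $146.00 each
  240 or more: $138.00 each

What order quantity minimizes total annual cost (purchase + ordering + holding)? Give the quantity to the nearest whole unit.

Holding cost per unit per year at price C is H = 0.32·C.
For each price level, check whether its EOQ is feasible; otherwise the best quantity at that price is the breakpoint.
EOQ at $146.00 = 170.1 (feasible in tier 1): TC = 13,830×$146.00 + (13,830/170.1)×48.9 + (170.1/2)×0.32×$146.00 = $2,027,129.36.
EOQ at $138.00 = 175.0 < 240, so use break Q=240: TC = 13,830×$138.00 + (13,830/240.0)×48.9 + (240.0/2)×0.32×$138.00 = $1,916,657.06.
Lowest total cost is $1,916,657.06 at Q = 240.0.

Q* ≈ 240 bolts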